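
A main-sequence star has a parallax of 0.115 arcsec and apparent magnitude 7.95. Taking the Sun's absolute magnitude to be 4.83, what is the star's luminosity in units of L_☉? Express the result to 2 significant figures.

d = 1/p = 1/0.115″ = 8.696 pc
M = m − 5 log₁₀ d + 5 = 7.95 − 5·0.9393 + 5 = 8.253
M − M_☉ = 8.253 − 4.83 = 3.423
L/L_☉ = 10^(−0.4 × 3.423) = 0.04272

L/L_☉ ≈ 0.043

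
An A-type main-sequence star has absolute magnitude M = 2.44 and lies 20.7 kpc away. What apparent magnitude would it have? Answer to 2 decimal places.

d = 20.7 kpc = 20700 pc
m = M + 5 log₁₀ d − 5 = 2.44 + 5·4.3160 − 5 = 19.020

m ≈ 19.02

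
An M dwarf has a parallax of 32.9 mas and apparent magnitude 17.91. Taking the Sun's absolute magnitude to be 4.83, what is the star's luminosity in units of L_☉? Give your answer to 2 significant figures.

L/L_☉ ≈ 5.4×10^-5

d = 1/p = 1000/32.9 mas = 30.40 pc
M = m − 5 log₁₀ d + 5 = 17.91 − 5·1.4828 + 5 = 15.496
M − M_☉ = 15.496 − 4.83 = 10.666
L/L_☉ = 10^(−0.4 × 10.666) = 5.415×10^-5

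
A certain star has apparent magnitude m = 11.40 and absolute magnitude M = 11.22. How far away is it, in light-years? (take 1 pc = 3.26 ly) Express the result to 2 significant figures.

d ≈ 35 ly

Distance modulus: m − M = 11.40 − (11.22) = 0.180
m − M = 5 log₁₀ d − 5
log₁₀ d = (m − M)/5 + 1 = 1.0360
d = 10^1.0360 = 10.86 pc
= 35.42 ly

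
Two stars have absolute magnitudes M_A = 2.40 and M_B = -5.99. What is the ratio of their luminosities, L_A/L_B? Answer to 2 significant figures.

L_A/L_B ≈ 4.4×10^-4

ΔM = M_A − M_B = 8.39
L_A/L_B = 10^(−0.4 ΔM) = 10^-3.356 = 4.406×10^-4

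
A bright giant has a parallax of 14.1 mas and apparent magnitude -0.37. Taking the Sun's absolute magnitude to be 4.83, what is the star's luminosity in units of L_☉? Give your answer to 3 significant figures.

d = 1/p = 1000/14.1 mas = 70.92 pc
M = m − 5 log₁₀ d + 5 = -0.37 − 5·1.8508 + 5 = -4.624
M − M_☉ = -4.624 − 4.83 = -9.454
L/L_☉ = 10^(−0.4 × -9.454) = 6047

L/L_☉ ≈ 6050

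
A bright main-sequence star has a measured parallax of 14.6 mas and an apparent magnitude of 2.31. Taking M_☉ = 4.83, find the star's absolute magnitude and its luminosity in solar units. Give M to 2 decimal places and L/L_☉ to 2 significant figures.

M ≈ -1.87; L/L_☉ ≈ 480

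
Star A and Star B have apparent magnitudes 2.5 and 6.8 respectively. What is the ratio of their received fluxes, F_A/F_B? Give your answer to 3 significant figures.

F_A/F_B ≈ 52.5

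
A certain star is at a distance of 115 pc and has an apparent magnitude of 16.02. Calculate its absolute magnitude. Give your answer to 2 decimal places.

M ≈ 10.72

5 log₁₀(d/10 pc) = 5 log₁₀(115.0) − 5 = 5.303
M = m − 5 log₁₀(d/10) = 16.02 − 5.303 = 10.717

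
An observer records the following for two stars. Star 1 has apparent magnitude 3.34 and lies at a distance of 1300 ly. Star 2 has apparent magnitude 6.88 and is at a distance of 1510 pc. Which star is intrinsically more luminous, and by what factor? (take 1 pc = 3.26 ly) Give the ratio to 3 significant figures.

Star 1 is more luminous, by a factor of 1.82.

Star 1: d = 1300 ly / 3.26 = 398.8 pc
Star 1: M = m − 5 log₁₀ d + 5 = 3.34 − 5·2.6007 + 5 = -4.664
Star 2: M = m − 5 log₁₀ d + 5 = 6.88 − 5·3.1790 + 5 = -4.015
ΔM = M_1 − M_2 = -4.664 − (-4.015) = -0.649; smaller M is more luminous → Star 1.
L ratio = 10^(0.4 |ΔM|) = 10^0.259 = 1.818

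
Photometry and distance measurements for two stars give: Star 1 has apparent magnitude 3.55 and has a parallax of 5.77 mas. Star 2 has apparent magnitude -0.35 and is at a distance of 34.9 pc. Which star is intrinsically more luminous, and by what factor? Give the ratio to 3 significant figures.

Star 2 is more luminous, by a factor of 1.47.

Star 1: p = 5.77 mas = 5.77×10^-3″ → d = 1/p = 173.3 pc
Star 1: M = m − 5 log₁₀ d + 5 = 3.55 − 5·2.2388 + 5 = -2.644
Star 2: M = m − 5 log₁₀ d + 5 = -0.35 − 5·1.5428 + 5 = -3.064
ΔM = M_1 − M_2 = -2.644 − (-3.064) = 0.420; smaller M is more luminous → Star 2.
L ratio = 10^(0.4 |ΔM|) = 10^0.168 = 1.472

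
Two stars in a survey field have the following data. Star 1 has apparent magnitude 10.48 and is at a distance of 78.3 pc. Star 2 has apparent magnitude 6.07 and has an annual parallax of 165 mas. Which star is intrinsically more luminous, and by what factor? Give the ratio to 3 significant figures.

Star 1: M = m − 5 log₁₀ d + 5 = 10.48 − 5·1.8938 + 5 = 6.011
Star 2: p = 165 mas = 0.165″ → d = 1/p = 6.061 pc
Star 2: M = m − 5 log₁₀ d + 5 = 6.07 − 5·0.7825 + 5 = 7.157
ΔM = M_1 − M_2 = 6.011 − (7.157) = -1.146; smaller M is more luminous → Star 1.
L ratio = 10^(0.4 |ΔM|) = 10^0.458 = 2.874

Star 1 is more luminous, by a factor of 2.87.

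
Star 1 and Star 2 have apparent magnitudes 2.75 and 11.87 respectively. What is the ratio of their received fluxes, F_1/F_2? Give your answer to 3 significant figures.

Δm = 2.75 − (11.87) = -9.12
Flux ratio = 10^(−0.4 Δm) = 10^(−0.4 × -9.12) = 10^3.648 = 4446

F_1/F_2 ≈ 4450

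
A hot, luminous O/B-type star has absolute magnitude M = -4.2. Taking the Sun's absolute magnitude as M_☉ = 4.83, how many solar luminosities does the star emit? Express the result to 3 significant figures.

M − M_☉ = -4.2 − 4.83 = -9.030
L/L_☉ = 10^(−0.4 (M − M_☉)) = 10^3.612 = 4093

L/L_☉ ≈ 4090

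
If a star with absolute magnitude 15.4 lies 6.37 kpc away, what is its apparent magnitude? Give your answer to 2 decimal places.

m ≈ 29.42

d = 6.37 kpc = 6370 pc
m = M + 5 log₁₀ d − 5 = 15.4 + 5·3.8041 − 5 = 29.421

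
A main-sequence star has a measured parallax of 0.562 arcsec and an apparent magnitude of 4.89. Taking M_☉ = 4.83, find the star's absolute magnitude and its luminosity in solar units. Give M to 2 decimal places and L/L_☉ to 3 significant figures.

M ≈ 8.64; L/L_☉ ≈ 0.0300

d = 1/p = 1/0.562″ = 1.779 pc
M = m − 5 log₁₀ d + 5 = 4.89 − 5·0.2503 + 5 = 8.639
M − M_☉ = 8.639 − 4.83 = 3.809
L/L_☉ = 10^(−0.4 × 3.809) = 0.02996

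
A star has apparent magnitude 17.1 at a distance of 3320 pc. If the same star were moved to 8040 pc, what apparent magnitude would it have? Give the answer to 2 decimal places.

Flux ∝ 1/d², so Δm = 5 log₁₀(d₂/d₁) = 5 log₁₀(8040/3320) = 1.921
m₂ = m₁ + Δm = 17.1 + (1.921) = 19.021

m ≈ 19.02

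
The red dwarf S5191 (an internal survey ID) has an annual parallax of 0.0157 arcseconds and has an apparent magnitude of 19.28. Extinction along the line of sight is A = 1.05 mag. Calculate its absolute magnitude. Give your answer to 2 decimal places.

M ≈ 14.21

d = 1/p = 1/0.0157″ = 63.69 pc
5 log₁₀(d/10 pc) = 5 log₁₀(63.69) − 5 = 4.021
M = m − 5 log₁₀(d/10) − A = 19.28 − 4.021 − 1.05 = 14.209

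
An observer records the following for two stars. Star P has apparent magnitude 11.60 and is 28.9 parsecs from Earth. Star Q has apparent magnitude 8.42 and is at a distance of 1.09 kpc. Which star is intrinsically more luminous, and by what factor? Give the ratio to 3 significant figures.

Star Q is more luminous, by a factor of 26600.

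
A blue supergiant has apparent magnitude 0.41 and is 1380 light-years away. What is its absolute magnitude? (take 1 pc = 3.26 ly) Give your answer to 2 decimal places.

d = 1380 ly / 3.26 = 423.3 pc
5 log₁₀(d/10 pc) = 5 log₁₀(423.3) − 5 = 8.133
M = m − 5 log₁₀(d/10) = 0.41 − 8.133 = -7.723

M ≈ -7.72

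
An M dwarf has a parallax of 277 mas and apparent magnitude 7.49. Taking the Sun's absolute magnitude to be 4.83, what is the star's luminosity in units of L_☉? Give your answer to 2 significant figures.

L/L_☉ ≈ 0.011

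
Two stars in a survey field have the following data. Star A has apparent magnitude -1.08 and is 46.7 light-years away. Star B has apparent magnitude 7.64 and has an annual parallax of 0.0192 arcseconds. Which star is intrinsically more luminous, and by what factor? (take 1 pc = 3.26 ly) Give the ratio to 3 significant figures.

Star A is more luminous, by a factor of 233.

Star A: d = 46.7 ly / 3.26 = 14.33 pc
Star A: M = m − 5 log₁₀ d + 5 = -1.08 − 5·1.1561 + 5 = -1.860
Star B: d = 1/p = 1/0.0192″ = 52.08 pc
Star B: M = m − 5 log₁₀ d + 5 = 7.64 − 5·1.7167 + 5 = 4.057
ΔM = M_A − M_B = -1.860 − (4.057) = -5.917; smaller M is more luminous → Star A.
L ratio = 10^(0.4 |ΔM|) = 10^2.367 = 232.7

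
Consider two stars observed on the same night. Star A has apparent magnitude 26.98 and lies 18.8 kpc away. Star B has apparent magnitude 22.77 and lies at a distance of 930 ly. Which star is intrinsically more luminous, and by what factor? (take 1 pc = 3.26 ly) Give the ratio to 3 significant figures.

Star A: d = 18.8 kpc = 18800 pc
Star A: M = m − 5 log₁₀ d + 5 = 26.98 − 5·4.2742 + 5 = 10.609
Star B: d = 930 ly / 3.26 = 285.3 pc
Star B: M = m − 5 log₁₀ d + 5 = 22.77 − 5·2.4553 + 5 = 15.494
ΔM = M_A − M_B = 10.609 − (15.494) = -4.884; smaller M is more luminous → Star A.
L ratio = 10^(0.4 |ΔM|) = 10^1.954 = 89.91

Star A is more luminous, by a factor of 89.9.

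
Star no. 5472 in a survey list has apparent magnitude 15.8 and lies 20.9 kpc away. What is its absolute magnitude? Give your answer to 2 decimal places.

M ≈ -0.80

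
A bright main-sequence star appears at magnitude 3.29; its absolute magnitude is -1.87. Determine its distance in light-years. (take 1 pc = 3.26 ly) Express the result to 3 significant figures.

d ≈ 351 ly

μ = m − M = 5.160
m − M = 5 log₁₀ d − 5
log₁₀ d = (m − M)/5 + 1 = 2.0320
d = 10^2.0320 = 107.6 pc
= 350.9 ly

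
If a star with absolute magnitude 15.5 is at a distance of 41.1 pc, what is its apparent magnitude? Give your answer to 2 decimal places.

m ≈ 18.57

m = M + 5 log₁₀ d − 5 = 15.5 + 5·1.6138 − 5 = 18.569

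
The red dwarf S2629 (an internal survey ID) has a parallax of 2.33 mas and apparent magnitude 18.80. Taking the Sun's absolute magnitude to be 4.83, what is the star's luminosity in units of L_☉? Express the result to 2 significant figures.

d = 1/p = 1000/2.33 mas = 429.2 pc
M = m − 5 log₁₀ d + 5 = 18.80 − 5·2.6326 + 5 = 10.637
M − M_☉ = 10.637 − 4.83 = 5.807
L/L_☉ = 10^(−0.4 × 5.807) = 4.757×10^-3

L/L_☉ ≈ 4.8×10^-3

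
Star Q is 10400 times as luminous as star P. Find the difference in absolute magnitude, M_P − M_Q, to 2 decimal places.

M_P − M_Q ≈ 10.04

Pogson: ΔM = −2.5 log₁₀(ratio) = −2.5 log₁₀(10400) = −2.5 × 4.0170 = -10.043
Star Q is brighter so has the smaller magnitude: M_P − M_Q is positive.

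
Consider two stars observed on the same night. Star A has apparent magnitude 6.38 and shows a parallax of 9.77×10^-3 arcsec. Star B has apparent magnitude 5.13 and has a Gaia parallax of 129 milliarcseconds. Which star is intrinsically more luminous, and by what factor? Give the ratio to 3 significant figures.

Star A: d = 1/p = 1/9.77×10^-3″ = 102.4 pc
Star A: M = m − 5 log₁₀ d + 5 = 6.38 − 5·2.0101 + 5 = 1.329
Star B: p = 129 mas = 0.129″ → d = 1/p = 7.752 pc
Star B: M = m − 5 log₁₀ d + 5 = 5.13 − 5·0.8894 + 5 = 5.683
ΔM = M_A − M_B = 1.329 − (5.683) = -4.353; smaller M is more luminous → Star A.
L ratio = 10^(0.4 |ΔM|) = 10^1.741 = 55.13

Star A is more luminous, by a factor of 55.1.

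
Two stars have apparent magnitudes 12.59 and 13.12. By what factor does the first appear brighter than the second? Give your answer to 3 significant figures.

Magnitude difference = -0.53
Flux ratio = 10^(−0.4 Δm) = 10^(−0.4 × -0.53) = 10^0.212 = 1.629

1.63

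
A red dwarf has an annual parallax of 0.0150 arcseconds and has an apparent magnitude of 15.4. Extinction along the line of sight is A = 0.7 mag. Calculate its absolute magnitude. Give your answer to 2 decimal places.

d = 1/p = 1/0.0150″ = 66.67 pc
5 log₁₀(d/10 pc) = 5 log₁₀(66.67) − 5 = 4.120
M = m − 5 log₁₀(d/10) − A = 15.4 − 4.120 − 0.7 = 10.580

M ≈ 10.58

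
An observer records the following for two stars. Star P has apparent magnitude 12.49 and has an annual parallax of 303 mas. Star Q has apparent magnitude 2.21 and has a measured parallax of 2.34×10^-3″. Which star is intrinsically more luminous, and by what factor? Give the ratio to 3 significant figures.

Star Q is more luminous, by a factor of 2.17×10^8.

Star P: p = 303 mas = 0.303″ → d = 1/p = 3.300 pc
Star P: M = m − 5 log₁₀ d + 5 = 12.49 − 5·0.5186 + 5 = 14.897
Star Q: d = 1/p = 1/2.34×10^-3″ = 427.4 pc
Star Q: M = m − 5 log₁₀ d + 5 = 2.21 − 5·2.6308 + 5 = -5.944
ΔM = M_P − M_Q = 14.897 − (-5.944) = 20.841; smaller M is more luminous → Star Q.
L ratio = 10^(0.4 |ΔM|) = 10^8.336 = 2.170×10^8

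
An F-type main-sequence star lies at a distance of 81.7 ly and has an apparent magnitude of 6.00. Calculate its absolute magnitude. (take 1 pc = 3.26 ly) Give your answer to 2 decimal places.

M ≈ 4.00

d = 81.7 ly / 3.26 = 25.06 pc
5 log₁₀(d/10 pc) = 5 log₁₀(25.06) − 5 = 1.995
M = m − 5 log₁₀(d/10) = 6.00 − 1.995 = 4.005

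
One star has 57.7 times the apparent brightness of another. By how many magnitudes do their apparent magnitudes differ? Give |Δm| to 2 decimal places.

Pogson: Δm = −2.5 log₁₀(ratio) = −2.5 log₁₀(57.7) = −2.5 × 1.7612 = -4.403

|Δm| ≈ 4.40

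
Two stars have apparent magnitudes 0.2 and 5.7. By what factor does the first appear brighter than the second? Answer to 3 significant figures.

158

Magnitude difference = -5.5
Flux ratio = 10^(−0.4 Δm) = 10^(−0.4 × -5.5) = 10^2.200 = 158.5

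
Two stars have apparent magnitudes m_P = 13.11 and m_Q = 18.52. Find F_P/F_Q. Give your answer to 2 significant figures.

F_P/F_Q ≈ 150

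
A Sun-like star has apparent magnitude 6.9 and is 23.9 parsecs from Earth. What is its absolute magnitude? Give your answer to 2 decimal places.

M ≈ 5.01

5 log₁₀(d/10 pc) = 5 log₁₀(23.90) − 5 = 1.892
M = m − 5 log₁₀(d/10) = 6.9 − 1.892 = 5.008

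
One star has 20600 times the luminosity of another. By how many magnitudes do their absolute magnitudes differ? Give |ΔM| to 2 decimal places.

Pogson: ΔM = −2.5 log₁₀(ratio) = −2.5 log₁₀(20600) = −2.5 × 4.3139 = -10.785

|ΔM| ≈ 10.78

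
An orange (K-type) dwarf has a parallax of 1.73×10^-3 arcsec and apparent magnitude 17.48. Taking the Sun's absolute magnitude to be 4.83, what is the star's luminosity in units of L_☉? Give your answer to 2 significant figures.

d = 1/p = 1/1.73×10^-3″ = 578.0 pc
M = m − 5 log₁₀ d + 5 = 17.48 − 5·2.7620 + 5 = 8.670
M − M_☉ = 8.670 − 4.83 = 3.840
L/L_☉ = 10^(−0.4 × 3.840) = 0.02910

L/L_☉ ≈ 0.029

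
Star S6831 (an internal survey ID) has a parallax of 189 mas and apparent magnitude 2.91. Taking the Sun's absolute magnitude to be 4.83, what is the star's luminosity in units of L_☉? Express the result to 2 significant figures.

L/L_☉ ≈ 1.6

d = 1/p = 1000/189 mas = 5.291 pc
M = m − 5 log₁₀ d + 5 = 2.91 − 5·0.7235 + 5 = 4.292
M − M_☉ = 4.292 − 4.83 = -0.538
L/L_☉ = 10^(−0.4 × -0.538) = 1.641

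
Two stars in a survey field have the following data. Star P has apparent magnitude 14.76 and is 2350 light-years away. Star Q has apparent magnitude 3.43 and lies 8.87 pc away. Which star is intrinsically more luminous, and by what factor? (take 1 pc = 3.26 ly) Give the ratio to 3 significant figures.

Star P: d = 2350 ly / 3.26 = 720.9 pc
Star P: M = m − 5 log₁₀ d + 5 = 14.76 − 5·2.8579 + 5 = 5.471
Star Q: M = m − 5 log₁₀ d + 5 = 3.43 − 5·0.9479 + 5 = 3.690
ΔM = M_P − M_Q = 5.471 − (3.690) = 1.780; smaller M is more luminous → Star Q.
L ratio = 10^(0.4 |ΔM|) = 10^0.712 = 5.154

Star Q is more luminous, by a factor of 5.15.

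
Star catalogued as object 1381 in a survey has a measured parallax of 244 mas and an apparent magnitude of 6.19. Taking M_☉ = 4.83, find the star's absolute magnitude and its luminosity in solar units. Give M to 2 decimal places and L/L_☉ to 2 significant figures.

d = 1/p = 1000/244 mas = 4.098 pc
M = m − 5 log₁₀ d + 5 = 6.19 − 5·0.6126 + 5 = 8.127
M − M_☉ = 8.127 − 4.83 = 3.297
L/L_☉ = 10^(−0.4 × 3.297) = 0.04800

M ≈ 8.13; L/L_☉ ≈ 0.048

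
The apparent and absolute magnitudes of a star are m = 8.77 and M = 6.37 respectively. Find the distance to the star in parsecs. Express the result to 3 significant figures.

μ = m − M = 2.400
m − M = 5 log₁₀ d − 5
log₁₀ d = (m − M)/5 + 1 = 1.4800
d = 10^1.4800 = 30.20 pc

d ≈ 30.2 pc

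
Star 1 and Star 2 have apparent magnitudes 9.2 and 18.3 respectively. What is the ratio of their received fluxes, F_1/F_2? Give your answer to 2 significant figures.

F_1/F_2 ≈ 4400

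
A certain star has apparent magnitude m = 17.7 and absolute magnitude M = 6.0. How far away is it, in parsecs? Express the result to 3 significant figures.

μ = m − M = 11.700
m − M = 5 log₁₀ d − 5
log₁₀ d = (m − M)/5 + 1 = 3.3400
d = 10^3.3400 = 2188 pc

d ≈ 2190 pc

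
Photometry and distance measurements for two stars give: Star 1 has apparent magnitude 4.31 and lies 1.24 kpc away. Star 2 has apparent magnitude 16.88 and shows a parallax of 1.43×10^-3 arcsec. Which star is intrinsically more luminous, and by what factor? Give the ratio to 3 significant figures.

Star 1 is more luminous, by a factor of 335000.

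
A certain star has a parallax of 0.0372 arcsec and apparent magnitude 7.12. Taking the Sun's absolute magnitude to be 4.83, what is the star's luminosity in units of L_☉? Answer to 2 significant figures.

d = 1/p = 1/0.0372″ = 26.88 pc
M = m − 5 log₁₀ d + 5 = 7.12 − 5·1.4295 + 5 = 4.973
M − M_☉ = 4.973 − 4.83 = 0.143
L/L_☉ = 10^(−0.4 × 0.143) = 0.8768

L/L_☉ ≈ 0.88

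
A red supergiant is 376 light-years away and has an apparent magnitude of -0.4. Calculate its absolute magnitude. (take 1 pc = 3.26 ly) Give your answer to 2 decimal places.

d = 376 ly / 3.26 = 115.3 pc
5 log₁₀(d/10 pc) = 5 log₁₀(115.3) − 5 = 5.310
M = m − 5 log₁₀(d/10) = -0.4 − 5.310 = -5.710

M ≈ -5.71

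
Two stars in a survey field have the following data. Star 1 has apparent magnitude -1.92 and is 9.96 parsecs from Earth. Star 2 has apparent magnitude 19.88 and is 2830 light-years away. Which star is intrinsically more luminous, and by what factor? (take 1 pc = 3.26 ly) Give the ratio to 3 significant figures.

Star 1: M = m − 5 log₁₀ d + 5 = -1.92 − 5·0.9983 + 5 = -1.911
Star 2: d = 2830 ly / 3.26 = 868.1 pc
Star 2: M = m − 5 log₁₀ d + 5 = 19.88 − 5·2.9386 + 5 = 10.187
ΔM = M_1 − M_2 = -1.911 − (10.187) = -12.098; smaller M is more luminous → Star 1.
L ratio = 10^(0.4 |ΔM|) = 10^4.839 = 69080

Star 1 is more luminous, by a factor of 69100.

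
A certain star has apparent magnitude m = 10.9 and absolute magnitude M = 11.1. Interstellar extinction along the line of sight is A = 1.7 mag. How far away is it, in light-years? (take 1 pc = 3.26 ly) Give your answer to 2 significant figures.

d ≈ 14 ly

m − M = 5 log₁₀(d/10 pc) + A  ⇒  10.9 − (11.1) − 1.7 = 5 log₁₀(d/10)
-1.900 = 5 log₁₀(d/10)
log₁₀ d = (m − M − A)/5 + 1 = 0.6200
d = 10^0.6200 = 4.169 pc
= 13.59 ly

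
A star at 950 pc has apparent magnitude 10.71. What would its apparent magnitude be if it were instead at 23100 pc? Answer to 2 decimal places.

m ≈ 17.64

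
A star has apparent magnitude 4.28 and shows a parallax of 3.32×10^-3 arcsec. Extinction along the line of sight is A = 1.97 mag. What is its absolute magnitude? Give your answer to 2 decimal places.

M ≈ -5.08

d = 1/p = 1/3.32×10^-3″ = 301.2 pc
5 log₁₀(d/10 pc) = 5 log₁₀(301.2) − 5 = 7.394
M = m − 5 log₁₀(d/10) − A = 4.28 − 7.394 − 1.97 = -5.084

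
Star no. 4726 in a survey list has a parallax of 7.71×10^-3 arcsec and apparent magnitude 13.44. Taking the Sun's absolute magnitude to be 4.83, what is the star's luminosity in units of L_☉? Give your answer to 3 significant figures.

L/L_☉ ≈ 0.0605

d = 1/p = 1/7.71×10^-3″ = 129.7 pc
M = m − 5 log₁₀ d + 5 = 13.44 − 5·2.1129 + 5 = 7.875
M − M_☉ = 7.875 − 4.83 = 3.045
L/L_☉ = 10^(−0.4 × 3.045) = 0.06052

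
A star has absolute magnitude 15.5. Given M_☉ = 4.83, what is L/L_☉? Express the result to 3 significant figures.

M − M_☉ = 15.5 − 4.83 = 10.670
L/L_☉ = 10^(−0.4 (M − M_☉)) = 10^-4.268 = 5.395×10^-5

L/L_☉ ≈ 5.40×10^-5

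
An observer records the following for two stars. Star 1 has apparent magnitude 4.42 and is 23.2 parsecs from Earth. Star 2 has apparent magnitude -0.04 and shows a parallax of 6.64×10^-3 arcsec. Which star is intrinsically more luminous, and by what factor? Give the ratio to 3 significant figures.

Star 1: M = m − 5 log₁₀ d + 5 = 4.42 − 5·1.3655 + 5 = 2.593
Star 2: d = 1/p = 1/6.64×10^-3″ = 150.6 pc
Star 2: M = m − 5 log₁₀ d + 5 = -0.04 − 5·2.1778 + 5 = -5.929
ΔM = M_1 − M_2 = 2.593 − (-5.929) = 8.522; smaller M is more luminous → Star 2.
L ratio = 10^(0.4 |ΔM|) = 10^3.409 = 2563

Star 2 is more luminous, by a factor of 2560.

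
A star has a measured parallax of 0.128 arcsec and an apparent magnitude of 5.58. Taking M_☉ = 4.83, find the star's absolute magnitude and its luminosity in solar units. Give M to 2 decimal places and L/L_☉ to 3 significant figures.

M ≈ 6.12; L/L_☉ ≈ 0.306

d = 1/p = 1/0.128″ = 7.812 pc
M = m − 5 log₁₀ d + 5 = 5.58 − 5·0.8928 + 5 = 6.116
M − M_☉ = 6.116 − 4.83 = 1.286
L/L_☉ = 10^(−0.4 × 1.286) = 0.3059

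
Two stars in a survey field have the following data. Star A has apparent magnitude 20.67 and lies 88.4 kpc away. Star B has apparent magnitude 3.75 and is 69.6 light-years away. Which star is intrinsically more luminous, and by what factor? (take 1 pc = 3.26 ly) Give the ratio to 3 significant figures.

Star A: d = 88.4 kpc = 88400 pc
Star A: M = m − 5 log₁₀ d + 5 = 20.67 − 5·4.9465 + 5 = 0.938
Star B: d = 69.6 ly / 3.26 = 21.35 pc
Star B: M = m − 5 log₁₀ d + 5 = 3.75 − 5·1.3294 + 5 = 2.103
ΔM = M_A − M_B = 0.938 − (2.103) = -1.165; smaller M is more luminous → Star A.
L ratio = 10^(0.4 |ΔM|) = 10^0.466 = 2.925

Star A is more luminous, by a factor of 2.92.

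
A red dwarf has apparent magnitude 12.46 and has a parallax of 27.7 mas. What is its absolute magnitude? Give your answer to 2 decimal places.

M ≈ 9.67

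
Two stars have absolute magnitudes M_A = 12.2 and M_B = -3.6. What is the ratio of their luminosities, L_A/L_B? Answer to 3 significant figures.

L_A/L_B ≈ 4.79×10^-7

ΔM = M_A − M_B = 15.8
L_A/L_B = 10^(−0.4 ΔM) = 10^-6.320 = 4.786×10^-7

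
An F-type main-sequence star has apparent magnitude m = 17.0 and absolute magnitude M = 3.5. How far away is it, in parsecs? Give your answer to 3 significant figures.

d ≈ 5010 pc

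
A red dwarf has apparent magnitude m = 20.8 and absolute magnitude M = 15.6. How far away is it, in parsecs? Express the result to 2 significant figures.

d ≈ 110 pc

Distance modulus: m − M = 20.8 − (15.6) = 5.200
m − M = 5 log₁₀ d − 5
log₁₀ d = (m − M)/5 + 1 = 2.0400
d = 10^2.0400 = 109.6 pc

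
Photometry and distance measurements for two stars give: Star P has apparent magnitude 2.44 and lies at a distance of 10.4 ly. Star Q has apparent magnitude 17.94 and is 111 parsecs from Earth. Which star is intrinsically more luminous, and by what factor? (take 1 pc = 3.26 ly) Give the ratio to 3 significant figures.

Star P is more luminous, by a factor of 1310.

Star P: d = 10.4 ly / 3.26 = 3.190 pc
Star P: M = m − 5 log₁₀ d + 5 = 2.44 − 5·0.5038 + 5 = 4.921
Star Q: M = m − 5 log₁₀ d + 5 = 17.94 − 5·2.0453 + 5 = 12.713
ΔM = M_P − M_Q = 4.921 − (12.713) = -7.792; smaller M is more luminous → Star P.
L ratio = 10^(0.4 |ΔM|) = 10^3.117 = 1309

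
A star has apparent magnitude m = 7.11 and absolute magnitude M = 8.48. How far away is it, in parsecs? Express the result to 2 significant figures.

d ≈ 5.3 pc

μ = m − M = -1.370
m − M = 5 log₁₀ d − 5
log₁₀ d = (m − M)/5 + 1 = 0.7260
d = 10^0.7260 = 5.321 pc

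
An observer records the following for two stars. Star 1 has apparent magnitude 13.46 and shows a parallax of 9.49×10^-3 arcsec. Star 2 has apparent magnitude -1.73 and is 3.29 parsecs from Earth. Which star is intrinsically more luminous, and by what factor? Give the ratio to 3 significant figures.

Star 2 is more luminous, by a factor of 1160.

Star 1: d = 1/p = 1/9.49×10^-3″ = 105.4 pc
Star 1: M = m − 5 log₁₀ d + 5 = 13.46 − 5·2.0227 + 5 = 8.346
Star 2: M = m − 5 log₁₀ d + 5 = -1.73 − 5·0.5172 + 5 = 0.684
ΔM = M_1 − M_2 = 8.346 − (0.684) = 7.662; smaller M is more luminous → Star 2.
L ratio = 10^(0.4 |ΔM|) = 10^3.065 = 1161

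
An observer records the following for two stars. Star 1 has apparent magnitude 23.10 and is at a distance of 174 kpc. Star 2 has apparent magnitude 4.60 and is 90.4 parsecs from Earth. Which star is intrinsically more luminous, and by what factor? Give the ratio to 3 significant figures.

Star 1: d = 174 kpc = 174000 pc
Star 1: M = m − 5 log₁₀ d + 5 = 23.10 − 5·5.2405 + 5 = 1.897
Star 2: M = m − 5 log₁₀ d + 5 = 4.60 − 5·1.9562 + 5 = -0.181
ΔM = M_1 − M_2 = 1.897 − (-0.181) = 2.078; smaller M is more luminous → Star 2.
L ratio = 10^(0.4 |ΔM|) = 10^0.831 = 6.780

Star 2 is more luminous, by a factor of 6.78.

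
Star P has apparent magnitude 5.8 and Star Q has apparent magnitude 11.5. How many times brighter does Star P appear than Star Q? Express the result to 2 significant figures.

190

Magnitude difference = -5.7
Flux ratio = 10^(−0.4 Δm) = 10^(−0.4 × -5.7) = 10^2.280 = 190.5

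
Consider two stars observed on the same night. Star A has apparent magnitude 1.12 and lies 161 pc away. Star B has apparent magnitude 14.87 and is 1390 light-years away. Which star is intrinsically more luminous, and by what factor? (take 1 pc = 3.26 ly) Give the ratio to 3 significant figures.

Star A: M = m − 5 log₁₀ d + 5 = 1.12 − 5·2.2068 + 5 = -4.914
Star B: d = 1390 ly / 3.26 = 426.4 pc
Star B: M = m − 5 log₁₀ d + 5 = 14.87 − 5·2.6298 + 5 = 6.721
ΔM = M_A − M_B = -4.914 − (6.721) = -11.635; smaller M is more luminous → Star A.
L ratio = 10^(0.4 |ΔM|) = 10^4.654 = 45090

Star A is more luminous, by a factor of 45100.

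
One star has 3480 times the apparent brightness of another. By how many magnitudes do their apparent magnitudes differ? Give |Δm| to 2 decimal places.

Pogson: Δm = −2.5 log₁₀(ratio) = −2.5 log₁₀(3480) = −2.5 × 3.5416 = -8.854

|Δm| ≈ 8.85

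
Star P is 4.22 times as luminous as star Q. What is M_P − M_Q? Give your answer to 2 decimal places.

M_P − M_Q ≈ -1.56

Pogson: ΔM = −2.5 log₁₀(ratio) = −2.5 log₁₀(4.22) = −2.5 × 0.6253 = -1.563
Star P is brighter, so it has the smaller magnitude: the difference is negative.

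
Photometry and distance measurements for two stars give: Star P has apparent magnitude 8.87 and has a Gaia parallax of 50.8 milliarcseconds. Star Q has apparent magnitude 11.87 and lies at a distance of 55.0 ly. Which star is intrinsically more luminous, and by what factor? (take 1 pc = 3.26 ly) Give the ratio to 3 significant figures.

Star P: p = 50.8 mas = 0.0508″ → d = 1/p = 19.69 pc
Star P: M = m − 5 log₁₀ d + 5 = 8.87 − 5·1.2941 + 5 = 7.399
Star Q: d = 55.0 ly / 3.26 = 16.87 pc
Star Q: M = m − 5 log₁₀ d + 5 = 11.87 − 5·1.2271 + 5 = 10.734
ΔM = M_P − M_Q = 7.399 − (10.734) = -3.335; smaller M is more luminous → Star P.
L ratio = 10^(0.4 |ΔM|) = 10^1.334 = 21.58

Star P is more luminous, by a factor of 21.6.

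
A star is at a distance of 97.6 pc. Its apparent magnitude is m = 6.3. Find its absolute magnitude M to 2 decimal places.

M ≈ 1.35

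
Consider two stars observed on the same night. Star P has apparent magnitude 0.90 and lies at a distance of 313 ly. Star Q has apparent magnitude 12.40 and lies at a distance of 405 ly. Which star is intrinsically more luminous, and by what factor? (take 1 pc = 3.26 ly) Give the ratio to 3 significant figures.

Star P is more luminous, by a factor of 23800.

Star P: d = 313 ly / 3.26 = 96.01 pc
Star P: M = m − 5 log₁₀ d + 5 = 0.90 − 5·1.9823 + 5 = -4.012
Star Q: d = 405 ly / 3.26 = 124.2 pc
Star Q: M = m − 5 log₁₀ d + 5 = 12.40 − 5·2.0942 + 5 = 6.929
ΔM = M_P − M_Q = -4.012 − (6.929) = -10.940; smaller M is more luminous → Star P.
L ratio = 10^(0.4 |ΔM|) = 10^4.376 = 23780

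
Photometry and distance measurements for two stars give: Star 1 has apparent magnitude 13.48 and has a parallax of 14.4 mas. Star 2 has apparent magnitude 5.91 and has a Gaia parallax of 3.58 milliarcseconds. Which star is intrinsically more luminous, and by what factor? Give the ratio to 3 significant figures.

Star 1: p = 14.4 mas = 0.0144″ → d = 1/p = 69.44 pc
Star 1: M = m − 5 log₁₀ d + 5 = 13.48 − 5·1.8416 + 5 = 9.272
Star 2: p = 3.58 mas = 3.58×10^-3″ → d = 1/p = 279.3 pc
Star 2: M = m − 5 log₁₀ d + 5 = 5.91 − 5·2.4461 + 5 = -1.321
ΔM = M_1 − M_2 = 9.272 − (-1.321) = 10.592; smaller M is more luminous → Star 2.
L ratio = 10^(0.4 |ΔM|) = 10^4.237 = 17260

Star 2 is more luminous, by a factor of 17300.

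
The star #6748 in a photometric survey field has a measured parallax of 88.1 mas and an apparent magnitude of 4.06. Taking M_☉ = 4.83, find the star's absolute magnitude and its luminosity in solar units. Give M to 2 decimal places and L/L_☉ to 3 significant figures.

d = 1/p = 1000/88.1 mas = 11.35 pc
M = m − 5 log₁₀ d + 5 = 4.06 − 5·1.0550 + 5 = 3.785
M − M_☉ = 3.785 − 4.83 = -1.045
L/L_☉ = 10^(−0.4 × -1.045) = 2.618

M ≈ 3.78; L/L_☉ ≈ 2.62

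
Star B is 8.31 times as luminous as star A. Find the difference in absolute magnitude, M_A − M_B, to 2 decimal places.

M_A − M_B ≈ 2.30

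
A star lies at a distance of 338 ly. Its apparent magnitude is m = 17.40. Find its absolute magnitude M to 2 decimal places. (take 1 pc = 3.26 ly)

d = 338 ly / 3.26 = 103.7 pc
5 log₁₀(d/10 pc) = 5 log₁₀(103.7) − 5 = 5.078
M = m − 5 log₁₀(d/10) = 17.40 − 5.078 = 12.322

M ≈ 12.32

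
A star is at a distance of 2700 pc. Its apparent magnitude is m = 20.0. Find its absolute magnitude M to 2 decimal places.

5 log₁₀(d/10 pc) = 5 log₁₀(2700) − 5 = 12.157
M = m − 5 log₁₀(d/10) = 20.0 − 12.157 = 7.843

M ≈ 7.84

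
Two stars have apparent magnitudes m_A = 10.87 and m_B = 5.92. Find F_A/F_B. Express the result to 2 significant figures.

F_A/F_B ≈ 0.010

Δm = 10.87 − (5.92) = 4.95
Flux ratio = 10^(−0.4 Δm) = 10^(−0.4 × 4.95) = 10^-1.980 = 0.01047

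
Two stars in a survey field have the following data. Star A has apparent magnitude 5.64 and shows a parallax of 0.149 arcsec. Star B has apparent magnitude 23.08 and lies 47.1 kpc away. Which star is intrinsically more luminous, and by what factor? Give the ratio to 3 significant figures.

Star B is more luminous, by a factor of 5.20.

Star A: d = 1/p = 1/0.149″ = 6.711 pc
Star A: M = m − 5 log₁₀ d + 5 = 5.64 − 5·0.8268 + 5 = 6.506
Star B: d = 47.1 kpc = 47100 pc
Star B: M = m − 5 log₁₀ d + 5 = 23.08 − 5·4.6730 + 5 = 4.715
ΔM = M_A − M_B = 6.506 − (4.715) = 1.791; smaller M is more luminous → Star B.
L ratio = 10^(0.4 |ΔM|) = 10^0.716 = 5.205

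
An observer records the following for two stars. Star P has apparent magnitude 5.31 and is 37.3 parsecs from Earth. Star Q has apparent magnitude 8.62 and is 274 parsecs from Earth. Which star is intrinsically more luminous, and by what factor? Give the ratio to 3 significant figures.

Star P: M = m − 5 log₁₀ d + 5 = 5.31 − 5·1.5717 + 5 = 2.451
Star Q: M = m − 5 log₁₀ d + 5 = 8.62 − 5·2.4378 + 5 = 1.431
ΔM = M_P − M_Q = 2.451 − (1.431) = 1.020; smaller M is more luminous → Star Q.
L ratio = 10^(0.4 |ΔM|) = 10^0.408 = 2.559

Star Q is more luminous, by a factor of 2.56.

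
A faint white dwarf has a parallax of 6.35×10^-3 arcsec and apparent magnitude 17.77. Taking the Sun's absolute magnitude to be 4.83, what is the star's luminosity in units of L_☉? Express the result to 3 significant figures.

d = 1/p = 1/6.35×10^-3″ = 157.5 pc
M = m − 5 log₁₀ d + 5 = 17.77 − 5·2.1972 + 5 = 11.784
M − M_☉ = 11.784 − 4.83 = 6.954
L/L_☉ = 10^(−0.4 × 6.954) = 1.654×10^-3

L/L_☉ ≈ 1.65×10^-3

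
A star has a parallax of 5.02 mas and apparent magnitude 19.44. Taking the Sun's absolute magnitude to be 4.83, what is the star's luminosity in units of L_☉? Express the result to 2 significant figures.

d = 1/p = 1000/5.02 mas = 199.2 pc
M = m − 5 log₁₀ d + 5 = 19.44 − 5·2.2993 + 5 = 12.944
M − M_☉ = 12.944 − 4.83 = 8.114
L/L_☉ = 10^(−0.4 × 8.114) = 5.683×10^-4

L/L_☉ ≈ 5.7×10^-4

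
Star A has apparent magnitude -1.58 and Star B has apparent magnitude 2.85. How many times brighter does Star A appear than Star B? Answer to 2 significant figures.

59

Δm = -1.58 − (2.85) = -4.43
Flux ratio = 10^(−0.4 Δm) = 10^(−0.4 × -4.43) = 10^1.772 = 59.16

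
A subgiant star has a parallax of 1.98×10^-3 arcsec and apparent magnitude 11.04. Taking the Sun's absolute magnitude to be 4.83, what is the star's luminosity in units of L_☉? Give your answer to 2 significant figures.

d = 1/p = 1/1.98×10^-3″ = 505.1 pc
M = m − 5 log₁₀ d + 5 = 11.04 − 5·2.7033 + 5 = 2.523
M − M_☉ = 2.523 − 4.83 = -2.307
L/L_☉ = 10^(−0.4 × -2.307) = 8.369

L/L_☉ ≈ 8.4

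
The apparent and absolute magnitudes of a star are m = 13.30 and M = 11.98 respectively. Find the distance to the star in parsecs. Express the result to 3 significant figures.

Distance modulus: m − M = 13.30 − (11.98) = 1.320
m − M = 5 log₁₀ d − 5
log₁₀ d = (m − M)/5 + 1 = 1.2640
d = 10^1.2640 = 18.37 pc

d ≈ 18.4 pc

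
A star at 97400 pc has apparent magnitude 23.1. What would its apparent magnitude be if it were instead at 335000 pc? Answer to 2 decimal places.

m ≈ 25.78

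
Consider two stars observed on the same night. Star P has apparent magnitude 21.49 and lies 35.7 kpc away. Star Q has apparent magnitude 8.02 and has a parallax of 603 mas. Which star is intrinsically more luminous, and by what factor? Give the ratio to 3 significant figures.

Star P is more luminous, by a factor of 1900.

Star P: d = 35.7 kpc = 35700 pc
Star P: M = m − 5 log₁₀ d + 5 = 21.49 − 5·4.5527 + 5 = 3.727
Star Q: p = 603 mas = 0.603″ → d = 1/p = 1.658 pc
Star Q: M = m − 5 log₁₀ d + 5 = 8.02 − 5·0.2197 + 5 = 11.922
ΔM = M_P − M_Q = 3.727 − (11.922) = -8.195; smaller M is more luminous → Star P.
L ratio = 10^(0.4 |ΔM|) = 10^3.278 = 1897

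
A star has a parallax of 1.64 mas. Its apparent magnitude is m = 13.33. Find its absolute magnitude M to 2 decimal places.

p = 1.64 mas = 1.64×10^-3″ → d = 1/p = 609.8 pc
5 log₁₀(d/10 pc) = 5 log₁₀(609.8) − 5 = 8.926
M = m − 5 log₁₀(d/10) = 13.33 − 8.926 = 4.404

M ≈ 4.40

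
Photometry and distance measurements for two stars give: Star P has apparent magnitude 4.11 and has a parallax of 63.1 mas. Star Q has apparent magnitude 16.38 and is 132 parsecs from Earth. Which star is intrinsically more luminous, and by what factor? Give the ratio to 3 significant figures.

Star P: p = 63.1 mas = 0.0631″ → d = 1/p = 15.85 pc
Star P: M = m − 5 log₁₀ d + 5 = 4.11 − 5·1.2000 + 5 = 3.110
Star Q: M = m − 5 log₁₀ d + 5 = 16.38 − 5·2.1206 + 5 = 10.777
ΔM = M_P − M_Q = 3.110 − (10.777) = -7.667; smaller M is more luminous → Star P.
L ratio = 10^(0.4 |ΔM|) = 10^3.067 = 1166

Star P is more luminous, by a factor of 1170.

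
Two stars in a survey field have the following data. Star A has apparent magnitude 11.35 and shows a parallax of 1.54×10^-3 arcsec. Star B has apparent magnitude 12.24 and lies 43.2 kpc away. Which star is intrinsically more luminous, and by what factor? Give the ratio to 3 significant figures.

Star A: d = 1/p = 1/1.54×10^-3″ = 649.4 pc
Star A: M = m − 5 log₁₀ d + 5 = 11.35 − 5·2.8125 + 5 = 2.288
Star B: d = 43.2 kpc = 43200 pc
Star B: M = m − 5 log₁₀ d + 5 = 12.24 − 5·4.6355 + 5 = -5.937
ΔM = M_A − M_B = 2.288 − (-5.937) = 8.225; smaller M is more luminous → Star B.
L ratio = 10^(0.4 |ΔM|) = 10^3.290 = 1950

Star B is more luminous, by a factor of 1950.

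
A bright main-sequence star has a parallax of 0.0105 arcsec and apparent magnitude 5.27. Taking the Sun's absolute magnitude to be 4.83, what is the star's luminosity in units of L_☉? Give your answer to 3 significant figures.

L/L_☉ ≈ 60.5

d = 1/p = 1/0.0105″ = 95.24 pc
M = m − 5 log₁₀ d + 5 = 5.27 − 5·1.9788 + 5 = 0.376
M − M_☉ = 0.376 − 4.83 = -4.454
L/L_☉ = 10^(−0.4 × -4.454) = 60.48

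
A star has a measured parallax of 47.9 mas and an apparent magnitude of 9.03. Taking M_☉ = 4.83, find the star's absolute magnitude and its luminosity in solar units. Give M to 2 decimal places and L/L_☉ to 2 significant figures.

M ≈ 7.43; L/L_☉ ≈ 0.091

d = 1/p = 1000/47.9 mas = 20.88 pc
M = m − 5 log₁₀ d + 5 = 9.03 − 5·1.3197 + 5 = 7.432
M − M_☉ = 7.432 − 4.83 = 2.602
L/L_☉ = 10^(−0.4 × 2.602) = 0.09106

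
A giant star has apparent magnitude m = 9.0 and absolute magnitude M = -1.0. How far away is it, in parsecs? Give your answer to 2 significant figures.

Distance modulus: m − M = 9.0 − (-1.0) = 10.000
m − M = 5 log₁₀ d − 5
log₁₀ d = (m − M)/5 + 1 = 3.0000
d = 10^3.0000 = 1000 pc

d ≈ 1000 pc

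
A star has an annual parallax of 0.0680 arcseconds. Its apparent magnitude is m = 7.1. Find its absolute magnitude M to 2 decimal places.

d = 1/p = 1/0.0680″ = 14.71 pc
5 log₁₀(d/10 pc) = 5 log₁₀(14.71) − 5 = 0.837
M = m − 5 log₁₀(d/10) = 7.1 − 0.837 = 6.263

M ≈ 6.26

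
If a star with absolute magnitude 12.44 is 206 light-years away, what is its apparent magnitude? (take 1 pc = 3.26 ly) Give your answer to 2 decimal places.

m ≈ 16.44

d = 206 ly / 3.26 = 63.19 pc
m = M + 5 log₁₀ d − 5 = 12.44 + 5·1.8006 − 5 = 16.443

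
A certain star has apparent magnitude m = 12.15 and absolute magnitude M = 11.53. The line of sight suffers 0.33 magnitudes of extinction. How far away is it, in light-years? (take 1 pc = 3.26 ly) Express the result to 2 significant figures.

m − M = 5 log₁₀(d/10 pc) + A  ⇒  12.15 − (11.53) − 0.33 = 5 log₁₀(d/10)
0.290 = 5 log₁₀(d/10)
log₁₀ d = (m − M − A)/5 + 1 = 1.0580
d = 10^1.0580 = 11.43 pc
= 37.26 ly

d ≈ 37 ly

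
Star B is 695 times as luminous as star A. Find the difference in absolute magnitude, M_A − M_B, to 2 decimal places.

M_A − M_B ≈ 7.10

Pogson: ΔM = −2.5 log₁₀(ratio) = −2.5 log₁₀(695) = −2.5 × 2.8420 = -7.105
Star B is brighter so has the smaller magnitude: M_A − M_B is positive.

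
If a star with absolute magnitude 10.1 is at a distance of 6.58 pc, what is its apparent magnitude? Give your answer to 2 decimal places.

m ≈ 9.19

m = M + 5 log₁₀ d − 5 = 10.1 + 5·0.8182 − 5 = 9.191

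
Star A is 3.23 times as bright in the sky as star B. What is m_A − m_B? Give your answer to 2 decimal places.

m_A − m_B ≈ -1.27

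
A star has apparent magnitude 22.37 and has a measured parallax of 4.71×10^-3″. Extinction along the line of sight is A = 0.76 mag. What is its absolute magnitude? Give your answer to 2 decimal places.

M ≈ 14.98

d = 1/p = 1/4.71×10^-3″ = 212.3 pc
5 log₁₀(d/10 pc) = 5 log₁₀(212.3) − 5 = 6.635
M = m − 5 log₁₀(d/10) − A = 22.37 − 6.635 − 0.76 = 14.975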